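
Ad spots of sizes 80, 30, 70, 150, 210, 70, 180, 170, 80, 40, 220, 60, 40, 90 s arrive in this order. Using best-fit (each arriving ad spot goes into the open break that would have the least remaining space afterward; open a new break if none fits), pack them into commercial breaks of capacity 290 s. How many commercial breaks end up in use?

6

  80 → break 1 (new)  [load 80/290]
  30 → break 1  [load 110/290]
  70 → break 1  [load 180/290]
  150 → break 2 (new)  [load 150/290]
  210 → break 3 (new)  [load 210/290]
  70 → break 3  [load 280/290]
  180 → break 4 (new)  [load 180/290]
  170 → break 5 (new)  [load 170/290]
  80 → break 1  [load 260/290]
  40 → break 4  [load 220/290]
  220 → break 6 (new)  [load 220/290]
  60 → break 4  [load 280/290]
  40 → break 6  [load 260/290]
  90 → break 5  [load 260/290]
6 commercial breaks opened.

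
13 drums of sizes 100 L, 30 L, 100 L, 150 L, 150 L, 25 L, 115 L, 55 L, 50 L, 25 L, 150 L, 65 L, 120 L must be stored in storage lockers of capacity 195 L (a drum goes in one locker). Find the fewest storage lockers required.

7

Total = 150 + 150 + 150 + 120 + 115 + 100 + 100 + 65 + 55 + 50 + 30 + 25 + 25 = 1135 L.
Lower bound: ⌈1135/195⌉ = 6 storage lockers.
Also, 7 drums each exceed 195/2 L, and no two of those can share a locker, so at least 7 storage lockers are needed.
A packing using 7 storage lockers:
  locker 1: 150 + 30 = 180
  locker 2: 150 + 25 = 175
  locker 3: 150 + 25 = 175
  locker 4: 120 + 65 = 185
  locker 5: 115 + 55 = 170
  locker 6: 100 + 50 = 150
  locker 7: 100 = 100
This matches the lower bound, so 7 is optimal.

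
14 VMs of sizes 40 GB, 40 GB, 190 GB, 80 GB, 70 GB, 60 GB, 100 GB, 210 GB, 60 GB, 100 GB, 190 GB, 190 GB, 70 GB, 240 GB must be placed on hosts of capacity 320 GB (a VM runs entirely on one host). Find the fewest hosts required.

Total = 240 + 210 + 190 + 190 + 190 + 100 + 100 + 80 + 70 + 70 + 60 + 60 + 40 + 40 = 1640 GB.
Lower bound: ⌈1640/320⌉ = 6 hosts.
A packing using 6 hosts:
  host 1: 240 + 80 = 320
  host 2: 210 + 100 = 310
  host 3: 190 + 100 = 290
  host 4: 190 + 70 + 60 = 320
  host 5: 190 + 70 + 60 = 320
  host 6: 40 + 40 = 80
This matches the lower bound, so 6 is optimal.

6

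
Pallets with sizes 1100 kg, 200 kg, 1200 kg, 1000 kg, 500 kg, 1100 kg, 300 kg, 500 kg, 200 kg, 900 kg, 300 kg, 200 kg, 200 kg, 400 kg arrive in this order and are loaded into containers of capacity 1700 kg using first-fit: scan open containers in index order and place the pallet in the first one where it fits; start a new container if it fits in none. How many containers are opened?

5

  1100 → container 1 (new)  [load 1100/1700]
  200 → container 1  [load 1300/1700]
  1200 → container 2 (new)  [load 1200/1700]
  1000 → container 3 (new)  [load 1000/1700]
  500 → container 2  [load 1700/1700]
  1100 → container 4 (new)  [load 1100/1700]
  300 → container 1  [load 1600/1700]
  500 → container 3  [load 1500/1700]
  200 → container 3  [load 1700/1700]
  900 → container 5 (new)  [load 900/1700]
  300 → container 4  [load 1400/1700]
  200 → container 4  [load 1600/1700]
  200 → container 5  [load 1100/1700]
  400 → container 5  [load 1500/1700]
5 containers opened.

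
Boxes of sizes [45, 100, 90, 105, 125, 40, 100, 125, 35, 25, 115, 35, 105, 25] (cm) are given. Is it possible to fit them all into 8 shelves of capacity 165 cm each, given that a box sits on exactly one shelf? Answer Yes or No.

A valid assignment using 8 shelves:
  shelf 1: 125 + 40 = 165
  shelf 2: 125 + 35 = 160
  shelf 3: 115 + 45 = 160
  shelf 4: 105 + 35 + 25 = 165
  shelf 5: 105 + 25 = 130
  shelf 6: 100 = 100
  shelf 7: 100 = 100
  shelf 8: 90 = 90
Every load is within 165 cm, so 8 shelves suffice.

Yes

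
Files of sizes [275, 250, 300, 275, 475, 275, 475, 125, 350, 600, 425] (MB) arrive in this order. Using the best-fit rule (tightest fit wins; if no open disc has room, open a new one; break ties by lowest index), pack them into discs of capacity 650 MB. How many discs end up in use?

  275 → disc 1 (new)  [load 275/650]
  250 → disc 1  [load 525/650]
  300 → disc 2 (new)  [load 300/650]
  275 → disc 2  [load 575/650]
  475 → disc 3 (new)  [load 475/650]
  275 → disc 4 (new)  [load 275/650]
  475 → disc 5 (new)  [load 475/650]
  125 → disc 1  [load 650/650]
  350 → disc 4  [load 625/650]
  600 → disc 6 (new)  [load 600/650]
  425 → disc 7 (new)  [load 425/650]
7 discs opened.

7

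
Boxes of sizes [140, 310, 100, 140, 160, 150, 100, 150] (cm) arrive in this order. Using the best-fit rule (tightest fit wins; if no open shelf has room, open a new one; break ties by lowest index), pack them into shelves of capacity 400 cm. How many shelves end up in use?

  140 → shelf 1 (new)  [load 140/400]
  310 → shelf 2 (new)  [load 310/400]
  100 → shelf 1  [load 240/400]
  140 → shelf 1  [load 380/400]
  160 → shelf 3 (new)  [load 160/400]
  150 → shelf 3  [load 310/400]
  100 → shelf 4 (new)  [load 100/400]
  150 → shelf 4  [load 250/400]
4 shelves opened.

4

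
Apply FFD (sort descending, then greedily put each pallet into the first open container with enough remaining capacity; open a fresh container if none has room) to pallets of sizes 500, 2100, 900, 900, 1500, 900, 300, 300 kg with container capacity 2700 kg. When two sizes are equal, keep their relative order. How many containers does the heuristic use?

3

Sorted descending: 2100, 1500, 900, 900, 900, 500, 300, 300.
  2100 → container 1 (new)  [load 2100/2700]
  1500 → container 2 (new)  [load 1500/2700]
  900 → container 2  [load 2400/2700]
  900 → container 3 (new)  [load 900/2700]
  900 → container 3  [load 1800/2700]
  500 → container 1  [load 2600/2700]
  300 → container 2  [load 2700/2700]
  300 → container 3  [load 2100/2700]
3 containers opened.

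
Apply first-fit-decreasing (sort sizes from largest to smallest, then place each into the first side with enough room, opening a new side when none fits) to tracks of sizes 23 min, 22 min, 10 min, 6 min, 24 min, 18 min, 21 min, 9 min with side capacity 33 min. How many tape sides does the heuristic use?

Sorted descending: 24, 23, 22, 21, 18, 10, 9, 6.
  24 → side 1 (new)  [load 24/33]
  23 → side 2 (new)  [load 23/33]
  22 → side 3 (new)  [load 22/33]
  21 → side 4 (new)  [load 21/33]
  18 → side 5 (new)  [load 18/33]
  10 → side 2  [load 33/33]
  9 → side 1  [load 33/33]
  6 → side 3  [load 28/33]
5 tape sides opened.

5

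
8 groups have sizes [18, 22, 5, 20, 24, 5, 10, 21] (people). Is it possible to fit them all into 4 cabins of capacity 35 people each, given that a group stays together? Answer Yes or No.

No

Total = 125 people; ⌈125/35⌉ = 4.
5 groups each exceed half the capacity and cannot share a cabin, forcing at least 5 cabins.
At least 5 cabins are required, but only 4 are allowed.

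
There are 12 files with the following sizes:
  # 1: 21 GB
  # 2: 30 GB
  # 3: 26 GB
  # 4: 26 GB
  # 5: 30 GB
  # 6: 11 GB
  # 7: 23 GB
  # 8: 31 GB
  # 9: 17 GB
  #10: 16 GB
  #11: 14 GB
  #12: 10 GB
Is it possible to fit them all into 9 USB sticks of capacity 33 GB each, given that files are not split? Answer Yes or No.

Yes

A valid assignment using 9 USB sticks:
  USB stick 1: 31 = 31
  USB stick 2: 30 = 30
  USB stick 3: 30 = 30
  USB stick 4: 26 = 26
  USB stick 5: 26 = 26
  USB stick 6: 23 + 10 = 33
  USB stick 7: 21 + 11 = 32
  USB stick 8: 17 + 16 = 33
  USB stick 9: 14 = 14
Every load is within 33 GB, so 9 USB sticks suffice.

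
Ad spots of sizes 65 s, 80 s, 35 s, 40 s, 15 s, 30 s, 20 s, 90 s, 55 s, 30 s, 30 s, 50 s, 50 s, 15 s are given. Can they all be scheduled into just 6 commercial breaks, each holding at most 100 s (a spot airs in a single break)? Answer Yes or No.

Total = 605 s; ⌈605/100⌉ = 7.
At least 7 commercial breaks are required, but only 6 are allowed.

No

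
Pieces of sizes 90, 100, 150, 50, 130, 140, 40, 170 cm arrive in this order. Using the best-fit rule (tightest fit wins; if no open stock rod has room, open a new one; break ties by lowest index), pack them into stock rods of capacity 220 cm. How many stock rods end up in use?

5

  90 → stock rod 1 (new)  [load 90/220]
  100 → stock rod 1  [load 190/220]
  150 → stock rod 2 (new)  [load 150/220]
  50 → stock rod 2  [load 200/220]
  130 → stock rod 3 (new)  [load 130/220]
  140 → stock rod 4 (new)  [load 140/220]
  40 → stock rod 4  [load 180/220]
  170 → stock rod 5 (new)  [load 170/220]
5 stock rods opened.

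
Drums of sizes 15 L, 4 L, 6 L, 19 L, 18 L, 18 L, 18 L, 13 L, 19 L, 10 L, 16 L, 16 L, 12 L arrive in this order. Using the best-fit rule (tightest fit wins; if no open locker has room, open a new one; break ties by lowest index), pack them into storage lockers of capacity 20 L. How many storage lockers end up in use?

  15 → locker 1 (new)  [load 15/20]
  4 → locker 1  [load 19/20]
  6 → locker 2 (new)  [load 6/20]
  19 → locker 3 (new)  [load 19/20]
  18 → locker 4 (new)  [load 18/20]
  18 → locker 5 (new)  [load 18/20]
  18 → locker 6 (new)  [load 18/20]
  13 → locker 2  [load 19/20]
  19 → locker 7 (new)  [load 19/20]
  10 → locker 8 (new)  [load 10/20]
  16 → locker 9 (new)  [load 16/20]
  16 → locker 10 (new)  [load 16/20]
  12 → locker 11 (new)  [load 12/20]
11 storage lockers opened.

11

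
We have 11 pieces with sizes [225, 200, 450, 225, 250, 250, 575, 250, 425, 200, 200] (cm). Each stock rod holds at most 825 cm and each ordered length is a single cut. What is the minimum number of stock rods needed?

Total = 575 + 450 + 425 + 250 + 250 + 250 + 225 + 225 + 200 + 200 + 200 = 3250 cm.
Lower bound: ⌈3250/825⌉ = 4 stock rods.
A packing using 5 stock rods:
  stock rod 1: 575 + 250 = 825
  stock rod 2: 450 + 250 = 700
  stock rod 3: 425 + 250 = 675
  stock rod 4: 225 + 225 + 200 = 650
  stock rod 5: 200 + 200 = 400
No arrangement into 4 stock rods stays within capacity, so 5 is optimal.

5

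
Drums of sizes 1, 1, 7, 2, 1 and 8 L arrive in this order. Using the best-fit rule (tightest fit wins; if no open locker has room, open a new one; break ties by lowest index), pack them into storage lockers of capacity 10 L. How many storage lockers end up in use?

2

  1 → locker 1 (new)  [load 1/10]
  1 → locker 1  [load 2/10]
  7 → locker 1  [load 9/10]
  2 → locker 2 (new)  [load 2/10]
  1 → locker 1  [load 10/10]
  8 → locker 2  [load 10/10]
2 storage lockers opened.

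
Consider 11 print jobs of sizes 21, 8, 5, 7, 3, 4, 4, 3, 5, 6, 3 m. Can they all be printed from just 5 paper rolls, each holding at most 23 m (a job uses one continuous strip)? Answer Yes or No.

A valid assignment using 4 paper rolls:
  roll 1: 21 = 21
  roll 2: 8 + 7 + 6 = 21
  roll 3: 5 + 5 + 4 + 4 + 3 = 21
  roll 4: 3 + 3 = 6
That uses only 4 ≤ 5, so 5 paper rolls are enough.

Yes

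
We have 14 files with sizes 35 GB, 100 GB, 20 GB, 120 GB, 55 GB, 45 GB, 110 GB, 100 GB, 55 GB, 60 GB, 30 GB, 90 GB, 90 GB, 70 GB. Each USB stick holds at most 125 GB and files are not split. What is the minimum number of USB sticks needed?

Total = 120 + 110 + 100 + 100 + 90 + 90 + 70 + 60 + 55 + 55 + 45 + 35 + 30 + 20 = 980 GB.
Lower bound: ⌈980/125⌉ = 8 USB sticks.
A packing using 9 USB sticks:
  USB stick 1: 120 = 120
  USB stick 2: 110 = 110
  USB stick 3: 100 + 20 = 120
  USB stick 4: 100 = 100
  USB stick 5: 90 + 35 = 125
  USB stick 6: 90 + 30 = 120
  USB stick 7: 70 + 55 = 125
  USB stick 8: 60 + 55 = 115
  USB stick 9: 45 = 45
No arrangement into 8 USB sticks stays within capacity, so 9 is optimal.

9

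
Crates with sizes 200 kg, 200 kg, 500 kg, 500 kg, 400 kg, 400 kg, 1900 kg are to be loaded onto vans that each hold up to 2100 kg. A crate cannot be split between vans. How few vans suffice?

2

Total = 1900 + 500 + 500 + 400 + 400 + 200 + 200 = 4100 kg.
Lower bound: ⌈4100/2100⌉ = 2 vans.
A packing using 2 vans:
  van 1: 1900 + 200 = 2100
  van 2: 500 + 500 + 400 + 400 + 200 = 2000
This matches the lower bound, so 2 is optimal.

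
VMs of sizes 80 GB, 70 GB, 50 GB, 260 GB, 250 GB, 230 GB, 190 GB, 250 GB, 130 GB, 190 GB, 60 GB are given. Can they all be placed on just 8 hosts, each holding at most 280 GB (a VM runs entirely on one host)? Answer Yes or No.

A valid assignment using 7 hosts:
  host 1: 260 = 260
  host 2: 250 = 250
  host 3: 250 = 250
  host 4: 230 + 50 = 280
  host 5: 190 + 80 = 270
  host 6: 190 + 70 = 260
  host 7: 130 + 60 = 190
That uses only 7 ≤ 8, so 8 hosts are enough.

Yes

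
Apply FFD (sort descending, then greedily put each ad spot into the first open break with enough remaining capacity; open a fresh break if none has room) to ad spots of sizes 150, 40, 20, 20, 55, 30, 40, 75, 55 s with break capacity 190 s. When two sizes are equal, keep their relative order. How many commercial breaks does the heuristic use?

3

Sorted descending: 150, 75, 55, 55, 40, 40, 30, 20, 20.
  150 → break 1 (new)  [load 150/190]
  75 → break 2 (new)  [load 75/190]
  55 → break 2  [load 130/190]
  55 → break 2  [load 185/190]
  40 → break 1  [load 190/190]
  40 → break 3 (new)  [load 40/190]
  30 → break 3  [load 70/190]
  20 → break 3  [load 90/190]
  20 → break 3  [load 110/190]
3 commercial breaks opened.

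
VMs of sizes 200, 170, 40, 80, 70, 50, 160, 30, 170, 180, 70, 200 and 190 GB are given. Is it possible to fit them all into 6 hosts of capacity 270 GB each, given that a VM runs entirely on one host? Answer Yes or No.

No

Total = 1610 GB; ⌈1610/270⌉ = 6.
7 VMs each exceed half the capacity and cannot share a host, forcing at least 7 hosts.
At least 7 hosts are required, but only 6 are allowed.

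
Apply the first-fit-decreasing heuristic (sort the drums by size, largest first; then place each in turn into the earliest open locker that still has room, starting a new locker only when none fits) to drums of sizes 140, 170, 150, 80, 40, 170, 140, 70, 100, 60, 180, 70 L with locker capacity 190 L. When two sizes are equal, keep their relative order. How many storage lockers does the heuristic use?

Sorted descending: 180, 170, 170, 150, 140, 140, 100, 80, 70, 70, 60, 40.
  180 → locker 1 (new)  [load 180/190]
  170 → locker 2 (new)  [load 170/190]
  170 → locker 3 (new)  [load 170/190]
  150 → locker 4 (new)  [load 150/190]
  140 → locker 5 (new)  [load 140/190]
  140 → locker 6 (new)  [load 140/190]
  100 → locker 7 (new)  [load 100/190]
  80 → locker 7  [load 180/190]
  70 → locker 8 (new)  [load 70/190]
  70 → locker 8  [load 140/190]
  60 → locker 9 (new)  [load 60/190]
  40 → locker 4  [load 190/190]
9 storage lockers opened.

9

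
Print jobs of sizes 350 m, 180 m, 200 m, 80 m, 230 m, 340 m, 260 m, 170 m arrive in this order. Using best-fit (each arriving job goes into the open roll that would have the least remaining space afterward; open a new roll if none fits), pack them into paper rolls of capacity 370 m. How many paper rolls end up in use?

6

  350 → roll 1 (new)  [load 350/370]
  180 → roll 2 (new)  [load 180/370]
  200 → roll 3 (new)  [load 200/370]
  80 → roll 3  [load 280/370]
  230 → roll 4 (new)  [load 230/370]
  340 → roll 5 (new)  [load 340/370]
  260 → roll 6 (new)  [load 260/370]
  170 → roll 2  [load 350/370]
6 paper rolls opened.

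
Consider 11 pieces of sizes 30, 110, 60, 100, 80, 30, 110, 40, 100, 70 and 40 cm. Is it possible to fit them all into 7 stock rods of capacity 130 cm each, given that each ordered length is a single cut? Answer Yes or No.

Yes

A valid assignment using 7 stock rods:
  stock rod 1: 110 = 110
  stock rod 2: 110 = 110
  stock rod 3: 100 + 30 = 130
  stock rod 4: 100 + 30 = 130
  stock rod 5: 80 + 40 = 120
  stock rod 6: 70 + 60 = 130
  stock rod 7: 40 = 40
Every load is within 130 cm, so 7 stock rods suffice.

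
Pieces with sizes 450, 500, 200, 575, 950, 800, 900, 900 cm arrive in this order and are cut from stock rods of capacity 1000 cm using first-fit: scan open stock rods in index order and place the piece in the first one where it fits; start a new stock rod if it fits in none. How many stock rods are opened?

  450 → stock rod 1 (new)  [load 450/1000]
  500 → stock rod 1  [load 950/1000]
  200 → stock rod 2 (new)  [load 200/1000]
  575 → stock rod 2  [load 775/1000]
  950 → stock rod 3 (new)  [load 950/1000]
  800 → stock rod 4 (new)  [load 800/1000]
  900 → stock rod 5 (new)  [load 900/1000]
  900 → stock rod 6 (new)  [load 900/1000]
6 stock rods opened.

6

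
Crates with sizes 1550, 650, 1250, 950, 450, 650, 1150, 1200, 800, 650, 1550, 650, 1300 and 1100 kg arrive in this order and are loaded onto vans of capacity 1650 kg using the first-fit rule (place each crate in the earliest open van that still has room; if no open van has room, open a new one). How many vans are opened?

11

  1550 → van 1 (new)  [load 1550/1650]
  650 → van 2 (new)  [load 650/1650]
  1250 → van 3 (new)  [load 1250/1650]
  950 → van 2  [load 1600/1650]
  450 → van 4 (new)  [load 450/1650]
  650 → van 4  [load 1100/1650]
  1150 → van 5 (new)  [load 1150/1650]
  1200 → van 6 (new)  [load 1200/1650]
  800 → van 7 (new)  [load 800/1650]
  650 → van 7  [load 1450/1650]
  1550 → van 8 (new)  [load 1550/1650]
  650 → van 9 (new)  [load 650/1650]
  1300 → van 10 (new)  [load 1300/1650]
  1100 → van 11 (new)  [load 1100/1650]
11 vans opened.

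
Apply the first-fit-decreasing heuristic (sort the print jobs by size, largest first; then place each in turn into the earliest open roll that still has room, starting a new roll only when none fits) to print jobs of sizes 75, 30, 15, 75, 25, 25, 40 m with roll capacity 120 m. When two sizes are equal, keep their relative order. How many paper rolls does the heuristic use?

3

Sorted descending: 75, 75, 40, 30, 25, 25, 15.
  75 → roll 1 (new)  [load 75/120]
  75 → roll 2 (new)  [load 75/120]
  40 → roll 1  [load 115/120]
  30 → roll 2  [load 105/120]
  25 → roll 3 (new)  [load 25/120]
  25 → roll 3  [load 50/120]
  15 → roll 2  [load 120/120]
3 paper rolls opened.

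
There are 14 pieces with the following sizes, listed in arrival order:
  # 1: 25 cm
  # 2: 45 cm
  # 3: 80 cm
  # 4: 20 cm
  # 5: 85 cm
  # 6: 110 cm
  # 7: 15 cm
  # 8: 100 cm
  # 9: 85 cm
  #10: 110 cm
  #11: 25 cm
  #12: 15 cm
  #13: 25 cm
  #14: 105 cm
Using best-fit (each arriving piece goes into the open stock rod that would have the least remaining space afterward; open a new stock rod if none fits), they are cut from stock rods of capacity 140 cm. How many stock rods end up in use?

8

  25 → stock rod 1 (new)  [load 25/140]
  45 → stock rod 1  [load 70/140]
  80 → stock rod 2 (new)  [load 80/140]
  20 → stock rod 2  [load 100/140]
  85 → stock rod 3 (new)  [load 85/140]
  110 → stock rod 4 (new)  [load 110/140]
  15 → stock rod 4  [load 125/140]
  100 → stock rod 5 (new)  [load 100/140]
  85 → stock rod 6 (new)  [load 85/140]
  110 → stock rod 7 (new)  [load 110/140]
  25 → stock rod 7  [load 135/140]
  15 → stock rod 4  [load 140/140]
  25 → stock rod 2  [load 125/140]
  105 → stock rod 8 (new)  [load 105/140]
8 stock rods opened.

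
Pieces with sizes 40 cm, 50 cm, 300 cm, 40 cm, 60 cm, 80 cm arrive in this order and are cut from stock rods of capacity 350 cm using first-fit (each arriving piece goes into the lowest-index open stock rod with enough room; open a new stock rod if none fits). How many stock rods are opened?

  40 → stock rod 1 (new)  [load 40/350]
  50 → stock rod 1  [load 90/350]
  300 → stock rod 2 (new)  [load 300/350]
  40 → stock rod 1  [load 130/350]
  60 → stock rod 1  [load 190/350]
  80 → stock rod 1  [load 270/350]
2 stock rods opened.

2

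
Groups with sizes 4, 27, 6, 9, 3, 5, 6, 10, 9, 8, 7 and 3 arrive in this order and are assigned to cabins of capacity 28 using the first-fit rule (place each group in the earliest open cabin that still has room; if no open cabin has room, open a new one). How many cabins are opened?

4

  4 → cabin 1 (new)  [load 4/28]
  27 → cabin 2 (new)  [load 27/28]
  6 → cabin 1  [load 10/28]
  9 → cabin 1  [load 19/28]
  3 → cabin 1  [load 22/28]
  5 → cabin 1  [load 27/28]
  6 → cabin 3 (new)  [load 6/28]
  10 → cabin 3  [load 16/28]
  9 → cabin 3  [load 25/28]
  8 → cabin 4 (new)  [load 8/28]
  7 → cabin 4  [load 15/28]
  3 → cabin 3  [load 28/28]
4 cabins opened.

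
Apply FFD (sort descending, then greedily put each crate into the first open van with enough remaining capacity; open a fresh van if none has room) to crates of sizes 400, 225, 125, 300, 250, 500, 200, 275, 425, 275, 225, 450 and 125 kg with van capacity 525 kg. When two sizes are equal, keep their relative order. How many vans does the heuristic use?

8

Sorted descending: 500, 450, 425, 400, 300, 275, 275, 250, 225, 225, 200, 125, 125.
  500 → van 1 (new)  [load 500/525]
  450 → van 2 (new)  [load 450/525]
  425 → van 3 (new)  [load 425/525]
  400 → van 4 (new)  [load 400/525]
  300 → van 5 (new)  [load 300/525]
  275 → van 6 (new)  [load 275/525]
  275 → van 7 (new)  [load 275/525]
  250 → van 6  [load 525/525]
  225 → van 5  [load 525/525]
  225 → van 7  [load 500/525]
  200 → van 8 (new)  [load 200/525]
  125 → van 4  [load 525/525]
  125 → van 8  [load 325/525]
8 vans opened.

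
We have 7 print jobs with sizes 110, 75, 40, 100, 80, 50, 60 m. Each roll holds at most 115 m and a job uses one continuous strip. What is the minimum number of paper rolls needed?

5

Total = 110 + 100 + 80 + 75 + 60 + 50 + 40 = 515 m.
Lower bound: ⌈515/115⌉ = 5 paper rolls.
A packing using 5 paper rolls:
  roll 1: 110 = 110
  roll 2: 100 = 100
  roll 3: 80 = 80
  roll 4: 75 + 40 = 115
  roll 5: 60 + 50 = 110
This matches the lower bound, so 5 is optimal.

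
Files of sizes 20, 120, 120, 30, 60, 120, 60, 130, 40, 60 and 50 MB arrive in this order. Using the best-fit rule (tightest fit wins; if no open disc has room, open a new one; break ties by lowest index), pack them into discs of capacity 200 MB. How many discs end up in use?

5

  20 → disc 1 (new)  [load 20/200]
  120 → disc 1  [load 140/200]
  120 → disc 2 (new)  [load 120/200]
  30 → disc 1  [load 170/200]
  60 → disc 2  [load 180/200]
  120 → disc 3 (new)  [load 120/200]
  60 → disc 3  [load 180/200]
  130 → disc 4 (new)  [load 130/200]
  40 → disc 4  [load 170/200]
  60 → disc 5 (new)  [load 60/200]
  50 → disc 5  [load 110/200]
5 discs opened.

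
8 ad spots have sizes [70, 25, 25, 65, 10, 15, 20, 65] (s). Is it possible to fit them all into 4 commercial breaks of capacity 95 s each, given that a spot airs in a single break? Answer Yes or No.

A valid assignment using 4 commercial breaks:
  break 1: 70 + 25 = 95
  break 2: 65 + 25 = 90
  break 3: 65 + 20 + 10 = 95
  break 4: 15 = 15
Every load is within 95 s, so 4 commercial breaks suffice.

Yes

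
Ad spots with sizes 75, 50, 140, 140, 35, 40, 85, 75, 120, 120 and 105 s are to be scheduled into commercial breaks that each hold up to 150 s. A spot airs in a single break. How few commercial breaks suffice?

Total = 140 + 140 + 120 + 120 + 105 + 85 + 75 + 75 + 50 + 40 + 35 = 985 s.
Lower bound: ⌈985/150⌉ = 7 commercial breaks.
A packing using 8 commercial breaks:
  break 1: 140 = 140
  break 2: 140 = 140
  break 3: 120 = 120
  break 4: 120 = 120
  break 5: 105 + 40 = 145
  break 6: 85 + 50 = 135
  break 7: 75 + 75 = 150
  break 8: 35 = 35
No arrangement into 7 commercial breaks stays within capacity, so 8 is optimal.

8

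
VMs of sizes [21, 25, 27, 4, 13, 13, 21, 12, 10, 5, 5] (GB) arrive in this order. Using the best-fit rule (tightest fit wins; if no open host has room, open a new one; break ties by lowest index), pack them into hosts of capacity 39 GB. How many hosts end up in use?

  21 → host 1 (new)  [load 21/39]
  25 → host 2 (new)  [load 25/39]
  27 → host 3 (new)  [load 27/39]
  4 → host 3  [load 31/39]
  13 → host 2  [load 38/39]
  13 → host 1  [load 34/39]
  21 → host 4 (new)  [load 21/39]
  12 → host 4  [load 33/39]
  10 → host 5 (new)  [load 10/39]
  5 → host 1  [load 39/39]
  5 → host 4  [load 38/39]
5 hosts opened.

5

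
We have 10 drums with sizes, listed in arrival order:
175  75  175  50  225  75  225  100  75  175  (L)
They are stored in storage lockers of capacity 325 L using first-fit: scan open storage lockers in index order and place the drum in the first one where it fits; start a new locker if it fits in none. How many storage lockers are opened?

5

  175 → locker 1 (new)  [load 175/325]
  75 → locker 1  [load 250/325]
  175 → locker 2 (new)  [load 175/325]
  50 → locker 1  [load 300/325]
  225 → locker 3 (new)  [load 225/325]
  75 → locker 2  [load 250/325]
  225 → locker 4 (new)  [load 225/325]
  100 → locker 3  [load 325/325]
  75 → locker 2  [load 325/325]
  175 → locker 5 (new)  [load 175/325]
5 storage lockers opened.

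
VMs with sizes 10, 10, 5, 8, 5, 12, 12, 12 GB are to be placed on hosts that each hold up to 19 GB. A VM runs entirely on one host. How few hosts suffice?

Total = 12 + 12 + 12 + 10 + 10 + 8 + 5 + 5 = 74 GB.
Lower bound: ⌈74/19⌉ = 4 hosts.
Also, 5 VMs each exceed 19/2 GB, and no two of those can share a host, so at least 5 hosts are needed.
A packing using 5 hosts:
  host 1: 12 + 5 = 17
  host 2: 12 + 5 = 17
  host 3: 12 = 12
  host 4: 10 + 8 = 18
  host 5: 10 = 10
This matches the lower bound, so 5 is optimal.

5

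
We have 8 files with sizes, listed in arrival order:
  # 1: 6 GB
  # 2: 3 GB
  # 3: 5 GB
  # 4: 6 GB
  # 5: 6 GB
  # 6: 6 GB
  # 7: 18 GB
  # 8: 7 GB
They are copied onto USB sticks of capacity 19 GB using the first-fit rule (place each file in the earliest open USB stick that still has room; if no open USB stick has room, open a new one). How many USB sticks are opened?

  6 → USB stick 1 (new)  [load 6/19]
  3 → USB stick 1  [load 9/19]
  5 → USB stick 1  [load 14/19]
  6 → USB stick 2 (new)  [load 6/19]
  6 → USB stick 2  [load 12/19]
  6 → USB stick 2  [load 18/19]
  18 → USB stick 3 (new)  [load 18/19]
  7 → USB stick 4 (new)  [load 7/19]
4 USB sticks opened.

4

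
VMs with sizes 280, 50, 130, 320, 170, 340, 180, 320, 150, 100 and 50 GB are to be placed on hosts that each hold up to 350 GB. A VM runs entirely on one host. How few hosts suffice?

Total = 340 + 320 + 320 + 280 + 180 + 170 + 150 + 130 + 100 + 50 + 50 = 2090 GB.
Lower bound: ⌈2090/350⌉ = 6 hosts.
A packing using 7 hosts:
  host 1: 340 = 340
  host 2: 320 = 320
  host 3: 320 = 320
  host 4: 280 + 50 = 330
  host 5: 180 + 170 = 350
  host 6: 150 + 130 + 50 = 330
  host 7: 100 = 100
No arrangement into 6 hosts stays within capacity, so 7 is optimal.

7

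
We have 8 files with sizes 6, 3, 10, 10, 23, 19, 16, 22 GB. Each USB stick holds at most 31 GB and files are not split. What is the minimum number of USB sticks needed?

Total = 23 + 22 + 19 + 16 + 10 + 10 + 6 + 3 = 109 GB.
Lower bound: ⌈109/31⌉ = 4 USB sticks.
A packing using 4 USB sticks:
  USB stick 1: 23 + 6 = 29
  USB stick 2: 22 + 3 = 25
  USB stick 3: 19 + 10 = 29
  USB stick 4: 16 + 10 = 26
This matches the lower bound, so 4 is optimal.

4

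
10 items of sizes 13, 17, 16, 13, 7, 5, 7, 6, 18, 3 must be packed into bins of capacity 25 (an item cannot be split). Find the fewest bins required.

Total = 18 + 17 + 16 + 13 + 13 + 7 + 7 + 6 + 5 + 3 = 105.
Lower bound: ⌈105/25⌉ = 5 bins.
A packing using 5 bins:
  bin 1: 18 + 7 = 25
  bin 2: 17 + 7 = 24
  bin 3: 16 + 6 + 3 = 25
  bin 4: 13 + 5 = 18
  bin 5: 13 = 13
This matches the lower bound, so 5 is optimal.

5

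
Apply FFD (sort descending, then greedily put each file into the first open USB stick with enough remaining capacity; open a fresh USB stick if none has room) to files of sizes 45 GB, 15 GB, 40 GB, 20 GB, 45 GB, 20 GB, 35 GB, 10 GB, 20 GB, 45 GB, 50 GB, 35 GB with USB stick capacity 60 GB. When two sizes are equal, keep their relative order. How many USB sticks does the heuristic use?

7

Sorted descending: 50, 45, 45, 45, 40, 35, 35, 20, 20, 20, 15, 10.
  50 → USB stick 1 (new)  [load 50/60]
  45 → USB stick 2 (new)  [load 45/60]
  45 → USB stick 3 (new)  [load 45/60]
  45 → USB stick 4 (new)  [load 45/60]
  40 → USB stick 5 (new)  [load 40/60]
  35 → USB stick 6 (new)  [load 35/60]
  35 → USB stick 7 (new)  [load 35/60]
  20 → USB stick 5  [load 60/60]
  20 → USB stick 6  [load 55/60]
  20 → USB stick 7  [load 55/60]
  15 → USB stick 2  [load 60/60]
  10 → USB stick 1  [load 60/60]
7 USB sticks opened.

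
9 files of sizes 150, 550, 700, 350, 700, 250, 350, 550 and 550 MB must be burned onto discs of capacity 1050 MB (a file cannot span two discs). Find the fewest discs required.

Total = 700 + 700 + 550 + 550 + 550 + 350 + 350 + 250 + 150 = 4150 MB.
Lower bound: ⌈4150/1050⌉ = 4 discs.
Also, 5 files each exceed 525 MB, and no two of those can share a disc, so at least 5 discs are needed.
A packing using 5 discs:
  disc 1: 700 + 350 = 1050
  disc 2: 700 + 350 = 1050
  disc 3: 550 + 250 + 150 = 950
  disc 4: 550 = 550
  disc 5: 550 = 550
This matches the lower bound, so 5 is optimal.

5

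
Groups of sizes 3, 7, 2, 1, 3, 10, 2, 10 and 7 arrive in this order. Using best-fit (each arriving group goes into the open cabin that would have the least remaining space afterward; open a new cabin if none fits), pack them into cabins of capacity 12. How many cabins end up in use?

4

  3 → cabin 1 (new)  [load 3/12]
  7 → cabin 1  [load 10/12]
  2 → cabin 1  [load 12/12]
  1 → cabin 2 (new)  [load 1/12]
  3 → cabin 2  [load 4/12]
  10 → cabin 3 (new)  [load 10/12]
  2 → cabin 3  [load 12/12]
  10 → cabin 4 (new)  [load 10/12]
  7 → cabin 2  [load 11/12]
4 cabins opened.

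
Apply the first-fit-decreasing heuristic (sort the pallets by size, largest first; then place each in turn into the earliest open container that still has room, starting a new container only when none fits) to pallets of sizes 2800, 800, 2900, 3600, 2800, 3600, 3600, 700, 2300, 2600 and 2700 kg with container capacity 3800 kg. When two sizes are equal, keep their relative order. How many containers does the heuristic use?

Sorted descending: 3600, 3600, 3600, 2900, 2800, 2800, 2700, 2600, 2300, 800, 700.
  3600 → container 1 (new)  [load 3600/3800]
  3600 → container 2 (new)  [load 3600/3800]
  3600 → container 3 (new)  [load 3600/3800]
  2900 → container 4 (new)  [load 2900/3800]
  2800 → container 5 (new)  [load 2800/3800]
  2800 → container 6 (new)  [load 2800/3800]
  2700 → container 7 (new)  [load 2700/3800]
  2600 → container 8 (new)  [load 2600/3800]
  2300 → container 9 (new)  [load 2300/3800]
  800 → container 4  [load 3700/3800]
  700 → container 5  [load 3500/3800]
9 containers opened.

9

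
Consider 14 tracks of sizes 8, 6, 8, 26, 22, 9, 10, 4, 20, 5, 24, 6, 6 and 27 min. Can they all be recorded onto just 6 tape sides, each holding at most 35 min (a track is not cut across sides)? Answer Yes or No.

A valid assignment using 6 tape sides:
  side 1: 27 + 8 = 35
  side 2: 26 + 9 = 35
  side 3: 24 + 10 = 34
  side 4: 22 + 8 + 5 = 35
  side 5: 20 + 6 + 6 = 32
  side 6: 6 + 4 = 10
Every load is within 35 min, so 6 tape sides suffice.

Yes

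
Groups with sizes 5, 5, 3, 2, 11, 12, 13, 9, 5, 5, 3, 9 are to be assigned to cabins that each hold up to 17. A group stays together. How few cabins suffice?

Total = 13 + 12 + 11 + 9 + 9 + 5 + 5 + 5 + 5 + 3 + 3 + 2 = 82.
Lower bound: ⌈82/17⌉ = 5 cabins.
A packing using 5 cabins:
  cabin 1: 13 + 3 = 16
  cabin 2: 12 + 5 = 17
  cabin 3: 11 + 5 = 16
  cabin 4: 9 + 5 + 3 = 17
  cabin 5: 9 + 5 + 2 = 16
This matches the lower bound, so 5 is optimal.

5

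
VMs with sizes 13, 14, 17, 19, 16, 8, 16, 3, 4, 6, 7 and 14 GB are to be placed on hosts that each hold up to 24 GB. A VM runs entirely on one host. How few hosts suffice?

7

Total = 19 + 17 + 16 + 16 + 14 + 14 + 13 + 8 + 7 + 6 + 4 + 3 = 137 GB.
Lower bound: ⌈137/24⌉ = 6 hosts.
Also, 7 VMs each exceed 12 GB, and no two of those can share a host, so at least 7 hosts are needed.
A packing using 7 hosts:
  host 1: 19 + 4 = 23
  host 2: 17 + 7 = 24
  host 3: 16 + 8 = 24
  host 4: 16 + 6 = 22
  host 5: 14 + 3 = 17
  host 6: 14 = 14
  host 7: 13 = 13
This matches the lower bound, so 7 is optimal.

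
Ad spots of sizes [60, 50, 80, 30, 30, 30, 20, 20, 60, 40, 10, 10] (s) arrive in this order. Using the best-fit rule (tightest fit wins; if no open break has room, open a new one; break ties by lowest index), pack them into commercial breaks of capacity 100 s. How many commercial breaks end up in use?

5

  60 → break 1 (new)  [load 60/100]
  50 → break 2 (new)  [load 50/100]
  80 → break 3 (new)  [load 80/100]
  30 → break 1  [load 90/100]
  30 → break 2  [load 80/100]
  30 → break 4 (new)  [load 30/100]
  20 → break 2  [load 100/100]
  20 → break 3  [load 100/100]
  60 → break 4  [load 90/100]
  40 → break 5 (new)  [load 40/100]
  10 → break 1  [load 100/100]
  10 → break 4  [load 100/100]
5 commercial breaks opened.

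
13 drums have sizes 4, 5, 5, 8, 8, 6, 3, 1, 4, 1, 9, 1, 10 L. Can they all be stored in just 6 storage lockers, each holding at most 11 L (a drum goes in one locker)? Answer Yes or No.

No

Total = 65 L; ⌈65/11⌉ = 6.
The bound of 6 does not rule out 6, but exhaustive search shows no assignment into 6 storage lockers of capacity 11 L exists — the minimum is 7.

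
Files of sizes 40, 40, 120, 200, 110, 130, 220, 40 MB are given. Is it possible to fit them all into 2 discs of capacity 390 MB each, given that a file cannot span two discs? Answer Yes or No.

Total = 900 MB; ⌈900/390⌉ = 3.
At least 3 discs are required, but only 2 are allowed.

No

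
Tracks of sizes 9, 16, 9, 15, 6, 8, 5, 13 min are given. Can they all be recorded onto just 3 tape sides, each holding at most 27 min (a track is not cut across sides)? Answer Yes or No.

No

Total = 81 min; ⌈81/27⌉ = 3.
The bound of 3 does not rule out 3, but exhaustive search shows no assignment into 3 tape sides of capacity 27 min exists — the minimum is 4.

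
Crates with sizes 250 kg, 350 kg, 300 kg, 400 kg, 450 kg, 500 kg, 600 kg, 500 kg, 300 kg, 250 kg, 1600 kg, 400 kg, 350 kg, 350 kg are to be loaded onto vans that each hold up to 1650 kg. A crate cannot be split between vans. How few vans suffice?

5

Total = 1600 + 600 + 500 + 500 + 450 + 400 + 400 + 350 + 350 + 350 + 300 + 300 + 250 + 250 = 6600 kg.
Lower bound: ⌈6600/1650⌉ = 4 vans.
A packing using 5 vans:
  van 1: 1600 = 1600
  van 2: 600 + 500 + 500 = 1600
  van 3: 450 + 400 + 400 + 350 = 1600
  van 4: 350 + 350 + 300 + 300 + 250 = 1550
  van 5: 250 = 250
No arrangement into 4 vans stays within capacity, so 5 is optimal.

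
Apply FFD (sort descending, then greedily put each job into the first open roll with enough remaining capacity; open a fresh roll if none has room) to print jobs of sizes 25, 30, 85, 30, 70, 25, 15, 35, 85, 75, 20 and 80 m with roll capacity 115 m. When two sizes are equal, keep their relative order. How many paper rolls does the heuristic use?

5

Sorted descending: 85, 85, 80, 75, 70, 35, 30, 30, 25, 25, 20, 15.
  85 → roll 1 (new)  [load 85/115]
  85 → roll 2 (new)  [load 85/115]
  80 → roll 3 (new)  [load 80/115]
  75 → roll 4 (new)  [load 75/115]
  70 → roll 5 (new)  [load 70/115]
  35 → roll 3  [load 115/115]
  30 → roll 1  [load 115/115]
  30 → roll 2  [load 115/115]
  25 → roll 4  [load 100/115]
  25 → roll 5  [load 95/115]
  20 → roll 5  [load 115/115]
  15 → roll 4  [load 115/115]
5 paper rolls opened.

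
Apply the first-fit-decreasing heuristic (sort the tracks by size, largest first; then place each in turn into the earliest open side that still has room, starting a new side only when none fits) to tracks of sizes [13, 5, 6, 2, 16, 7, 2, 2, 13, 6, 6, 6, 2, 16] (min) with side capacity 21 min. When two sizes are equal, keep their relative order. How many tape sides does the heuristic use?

5

Sorted descending: 16, 16, 13, 13, 7, 6, 6, 6, 6, 5, 2, 2, 2, 2.
  16 → side 1 (new)  [load 16/21]
  16 → side 2 (new)  [load 16/21]
  13 → side 3 (new)  [load 13/21]
  13 → side 4 (new)  [load 13/21]
  7 → side 3  [load 20/21]
  6 → side 4  [load 19/21]
  6 → side 5 (new)  [load 6/21]
  6 → side 5  [load 12/21]
  6 → side 5  [load 18/21]
  5 → side 1  [load 21/21]
  2 → side 2  [load 18/21]
  2 → side 2  [load 20/21]
  2 → side 4  [load 21/21]
  2 → side 5  [load 20/21]
5 tape sides opened.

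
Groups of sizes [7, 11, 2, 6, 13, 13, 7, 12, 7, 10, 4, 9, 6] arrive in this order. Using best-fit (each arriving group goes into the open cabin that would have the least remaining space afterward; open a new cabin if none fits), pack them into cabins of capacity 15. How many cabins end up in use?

8

  7 → cabin 1 (new)  [load 7/15]
  11 → cabin 2 (new)  [load 11/15]
  2 → cabin 2  [load 13/15]
  6 → cabin 1  [load 13/15]
  13 → cabin 3 (new)  [load 13/15]
  13 → cabin 4 (new)  [load 13/15]
  7 → cabin 5 (new)  [load 7/15]
  12 → cabin 6 (new)  [load 12/15]
  7 → cabin 5  [load 14/15]
  10 → cabin 7 (new)  [load 10/15]
  4 → cabin 7  [load 14/15]
  9 → cabin 8 (new)  [load 9/15]
  6 → cabin 8  [load 15/15]
8 cabins opened.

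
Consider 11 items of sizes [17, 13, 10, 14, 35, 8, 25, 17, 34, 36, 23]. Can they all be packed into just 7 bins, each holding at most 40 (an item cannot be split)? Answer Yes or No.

A valid assignment using 7 bins:
  bin 1: 36 = 36
  bin 2: 35 = 35
  bin 3: 34 = 34
  bin 4: 25 + 14 = 39
  bin 5: 23 + 17 = 40
  bin 6: 17 + 13 + 10 = 40
  bin 7: 8 = 8
Every load is within 40, so 7 bins suffice.

Yes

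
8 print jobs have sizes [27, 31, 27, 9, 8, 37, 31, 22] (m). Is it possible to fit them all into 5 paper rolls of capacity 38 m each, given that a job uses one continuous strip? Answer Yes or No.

No

Total = 192 m; ⌈192/38⌉ = 6.
At least 6 paper rolls are required, but only 5 are allowed.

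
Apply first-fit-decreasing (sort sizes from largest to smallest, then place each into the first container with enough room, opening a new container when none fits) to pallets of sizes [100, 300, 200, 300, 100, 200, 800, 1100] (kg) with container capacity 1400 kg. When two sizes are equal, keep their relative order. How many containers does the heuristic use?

Sorted descending: 1100, 800, 300, 300, 200, 200, 100, 100.
  1100 → container 1 (new)  [load 1100/1400]
  800 → container 2 (new)  [load 800/1400]
  300 → container 1  [load 1400/1400]
  300 → container 2  [load 1100/1400]
  200 → container 2  [load 1300/1400]
  200 → container 3 (new)  [load 200/1400]
  100 → container 2  [load 1400/1400]
  100 → container 3  [load 300/1400]
3 containers opened.

3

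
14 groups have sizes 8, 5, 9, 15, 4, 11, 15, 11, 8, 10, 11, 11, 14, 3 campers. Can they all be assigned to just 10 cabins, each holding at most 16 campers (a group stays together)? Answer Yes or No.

Yes

A valid assignment using 10 cabins:
  cabin 1: 15 = 15
  cabin 2: 15 = 15
  cabin 3: 14 = 14
  cabin 4: 11 + 5 = 16
  cabin 5: 11 + 4 = 15
  cabin 6: 11 + 3 = 14
  cabin 7: 11 = 11
  cabin 8: 10 = 10
  cabin 9: 9 = 9
  cabin 10: 8 + 8 = 16
Every load is within 16 campers, so 10 cabins suffice.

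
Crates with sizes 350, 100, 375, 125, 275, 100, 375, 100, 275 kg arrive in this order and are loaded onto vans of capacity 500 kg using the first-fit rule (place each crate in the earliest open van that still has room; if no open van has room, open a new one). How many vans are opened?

5

  350 → van 1 (new)  [load 350/500]
  100 → van 1  [load 450/500]
  375 → van 2 (new)  [load 375/500]
  125 → van 2  [load 500/500]
  275 → van 3 (new)  [load 275/500]
  100 → van 3  [load 375/500]
  375 → van 4 (new)  [load 375/500]
  100 → van 3  [load 475/500]
  275 → van 5 (new)  [load 275/500]
5 vans opened.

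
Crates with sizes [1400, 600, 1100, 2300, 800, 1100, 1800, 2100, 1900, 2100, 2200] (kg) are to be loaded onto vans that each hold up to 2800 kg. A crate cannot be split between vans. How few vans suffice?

Total = 2300 + 2200 + 2100 + 2100 + 1900 + 1800 + 1400 + 1100 + 1100 + 800 + 600 = 17400 kg.
Lower bound: ⌈17400/2800⌉ = 7 vans.
A packing using 8 vans:
  van 1: 2300 = 2300
  van 2: 2200 + 600 = 2800
  van 3: 2100 = 2100
  van 4: 2100 = 2100
  van 5: 1900 + 800 = 2700
  van 6: 1800 = 1800
  van 7: 1400 + 1100 = 2500
  van 8: 1100 = 1100
No arrangement into 7 vans stays within capacity, so 8 is optimal.

8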